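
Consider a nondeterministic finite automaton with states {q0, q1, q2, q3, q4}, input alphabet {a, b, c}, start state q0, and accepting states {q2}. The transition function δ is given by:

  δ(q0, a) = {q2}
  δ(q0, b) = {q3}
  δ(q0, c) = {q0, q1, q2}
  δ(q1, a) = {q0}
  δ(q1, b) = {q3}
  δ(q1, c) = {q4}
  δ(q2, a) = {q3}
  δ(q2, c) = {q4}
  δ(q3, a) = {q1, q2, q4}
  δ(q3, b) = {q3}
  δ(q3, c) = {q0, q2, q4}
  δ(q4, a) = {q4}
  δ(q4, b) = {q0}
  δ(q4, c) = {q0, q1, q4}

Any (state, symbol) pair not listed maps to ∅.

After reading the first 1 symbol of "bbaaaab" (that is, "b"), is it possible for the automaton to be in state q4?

No

Start in {q0}.
Read 'b': {q0} → {q3}.
State q4 is not in {q3}.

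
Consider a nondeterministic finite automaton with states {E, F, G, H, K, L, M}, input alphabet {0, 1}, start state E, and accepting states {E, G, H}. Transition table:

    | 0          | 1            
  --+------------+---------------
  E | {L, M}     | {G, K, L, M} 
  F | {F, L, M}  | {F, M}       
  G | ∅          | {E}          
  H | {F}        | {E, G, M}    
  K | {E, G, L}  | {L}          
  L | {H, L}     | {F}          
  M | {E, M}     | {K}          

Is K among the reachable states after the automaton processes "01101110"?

Start in {E}.
Read '0': E→{L, M}; now {L, M}.
Read '1': L→{F}, M→{K}; now {F, K}.
Read '1': F→{F, M}, K→{L}; now {F, L, M}.
Read '0': F→{F, L, M}, L→{H, L}, M→{E, M}; now {E, F, H, L, M}.
Read '1': E→{G, K, L, M}, F→{F, M}, H→{E, G, M}, L→{F}, M→{K}; now {E, F, G, K, L, M}.
Read '1': E→{G, K, L, M}, F→{F, M}, G→{E}, K→{L}, L→{F}, M→{K}; now {E, F, G, K, L, M}.
Read '1': E→{G, K, L, M}, F→{F, M}, G→{E}, K→{L}, L→{F}, M→{K}; now {E, F, G, K, L, M}.
Read '0': E→{L, M}, F→{F, L, M}, G→∅, K→{E, G, L}, L→{H, L}, M→{E, M}; now {E, F, G, H, L, M}.
State K is not in {E, F, G, H, L, M}.

No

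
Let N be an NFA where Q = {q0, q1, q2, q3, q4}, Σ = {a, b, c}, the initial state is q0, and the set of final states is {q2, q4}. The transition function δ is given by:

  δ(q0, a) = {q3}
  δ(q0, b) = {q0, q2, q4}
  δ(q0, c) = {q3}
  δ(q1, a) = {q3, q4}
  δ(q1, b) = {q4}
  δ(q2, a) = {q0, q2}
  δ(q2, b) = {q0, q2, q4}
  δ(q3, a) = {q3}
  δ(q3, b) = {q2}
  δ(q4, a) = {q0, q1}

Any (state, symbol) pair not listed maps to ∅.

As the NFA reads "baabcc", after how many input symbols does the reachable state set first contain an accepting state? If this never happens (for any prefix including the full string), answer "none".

Start in {q0}.
Read 'b': q0→{q0, q2, q4}; now {q0, q2, q4}.
None of the earlier sets intersect F, but {q0, q2, q4} does.

1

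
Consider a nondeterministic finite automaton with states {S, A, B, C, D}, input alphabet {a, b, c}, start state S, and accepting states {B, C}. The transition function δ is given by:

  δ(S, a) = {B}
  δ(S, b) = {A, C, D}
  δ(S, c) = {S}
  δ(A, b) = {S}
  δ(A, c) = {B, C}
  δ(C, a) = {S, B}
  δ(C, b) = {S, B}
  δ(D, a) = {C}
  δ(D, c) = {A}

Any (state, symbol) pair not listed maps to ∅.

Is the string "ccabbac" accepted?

No

Start in {S}.
Read 'c': {S} → {S}.
Read 'c': {S} → {S}.
Read 'a': {S} → {B}.
Read 'b': {B} → ∅.
The set is empty and remains empty for the remaining 3 symbols.
The final set ∅ contains no accepting state.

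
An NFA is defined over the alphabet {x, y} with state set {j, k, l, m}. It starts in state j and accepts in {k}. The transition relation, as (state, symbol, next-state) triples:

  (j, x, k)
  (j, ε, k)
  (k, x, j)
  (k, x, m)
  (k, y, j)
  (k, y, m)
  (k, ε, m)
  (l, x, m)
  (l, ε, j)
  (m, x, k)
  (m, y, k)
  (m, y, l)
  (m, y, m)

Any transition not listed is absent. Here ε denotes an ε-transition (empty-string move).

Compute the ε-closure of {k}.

Begin with {k}.
ε-move k → m; add m.

{k, m}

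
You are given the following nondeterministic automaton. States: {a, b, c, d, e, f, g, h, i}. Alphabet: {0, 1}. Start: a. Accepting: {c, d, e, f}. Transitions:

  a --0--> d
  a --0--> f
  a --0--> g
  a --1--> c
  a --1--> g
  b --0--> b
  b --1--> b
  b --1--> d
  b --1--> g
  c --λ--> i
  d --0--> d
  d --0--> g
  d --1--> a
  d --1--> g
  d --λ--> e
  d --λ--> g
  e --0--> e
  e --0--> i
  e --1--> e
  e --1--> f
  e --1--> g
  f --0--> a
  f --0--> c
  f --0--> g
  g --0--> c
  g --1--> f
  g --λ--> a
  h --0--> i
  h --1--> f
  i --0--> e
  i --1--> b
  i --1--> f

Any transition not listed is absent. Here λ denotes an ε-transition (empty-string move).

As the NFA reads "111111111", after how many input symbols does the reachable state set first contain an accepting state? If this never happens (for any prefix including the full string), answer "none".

1

Start in {a}.
Read '1': a→{c, g}; union {c, g}; ε-closure = {a, c, g, i}.
None of the earlier sets intersect F, but {a, c, g, i} does.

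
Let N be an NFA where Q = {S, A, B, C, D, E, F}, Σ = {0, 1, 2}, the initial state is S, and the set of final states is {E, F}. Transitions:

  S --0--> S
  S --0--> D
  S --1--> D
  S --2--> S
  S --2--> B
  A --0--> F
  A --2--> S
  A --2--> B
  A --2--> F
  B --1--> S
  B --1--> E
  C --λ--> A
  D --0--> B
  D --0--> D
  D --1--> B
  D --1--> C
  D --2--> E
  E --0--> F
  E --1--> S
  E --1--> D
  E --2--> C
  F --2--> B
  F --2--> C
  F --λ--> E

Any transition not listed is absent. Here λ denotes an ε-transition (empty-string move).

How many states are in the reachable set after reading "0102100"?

5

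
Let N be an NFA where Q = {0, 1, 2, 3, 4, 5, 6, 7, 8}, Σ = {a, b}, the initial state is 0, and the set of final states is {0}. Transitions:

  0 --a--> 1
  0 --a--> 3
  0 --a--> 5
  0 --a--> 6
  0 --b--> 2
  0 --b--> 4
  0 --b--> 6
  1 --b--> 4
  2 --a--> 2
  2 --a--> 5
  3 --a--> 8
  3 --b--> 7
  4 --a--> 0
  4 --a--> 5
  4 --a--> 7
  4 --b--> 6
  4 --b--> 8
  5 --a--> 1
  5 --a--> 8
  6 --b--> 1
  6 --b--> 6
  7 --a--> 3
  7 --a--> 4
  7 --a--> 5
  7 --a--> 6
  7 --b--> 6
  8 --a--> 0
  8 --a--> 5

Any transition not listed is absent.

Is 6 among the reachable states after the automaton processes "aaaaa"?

Start in {0}.
Read 'a': {0} → {1, 3, 5, 6}.
Read 'a': {1, 3, 5, 6} → {1, 8}.
Read 'a': {1, 8} → {0, 5}.
Read 'a': {0, 5} → {1, 3, 5, 6, 8}.
Read 'a': {1, 3, 5, 6, 8} → {0, 1, 5, 8}.
State 6 is not in {0, 1, 5, 8}.

No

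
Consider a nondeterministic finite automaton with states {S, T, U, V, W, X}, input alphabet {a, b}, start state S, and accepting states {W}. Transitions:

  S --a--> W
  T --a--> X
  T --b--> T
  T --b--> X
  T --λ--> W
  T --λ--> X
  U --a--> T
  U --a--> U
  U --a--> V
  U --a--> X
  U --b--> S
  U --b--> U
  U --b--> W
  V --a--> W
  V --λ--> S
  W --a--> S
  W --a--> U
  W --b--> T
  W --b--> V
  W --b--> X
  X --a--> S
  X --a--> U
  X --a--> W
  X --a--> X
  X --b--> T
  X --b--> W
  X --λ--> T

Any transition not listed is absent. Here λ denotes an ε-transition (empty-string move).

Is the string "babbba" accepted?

No

Start in {S}.
Read 'b': {S} → ∅.
The set is empty and remains empty for the remaining 5 symbols.
The final set ∅ contains no accepting state.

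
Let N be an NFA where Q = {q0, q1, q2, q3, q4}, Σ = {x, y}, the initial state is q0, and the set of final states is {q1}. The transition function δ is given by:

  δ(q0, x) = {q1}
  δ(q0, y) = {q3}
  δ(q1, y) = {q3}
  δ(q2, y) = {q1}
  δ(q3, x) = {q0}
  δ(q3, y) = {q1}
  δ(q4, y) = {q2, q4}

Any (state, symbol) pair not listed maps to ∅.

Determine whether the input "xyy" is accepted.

Yes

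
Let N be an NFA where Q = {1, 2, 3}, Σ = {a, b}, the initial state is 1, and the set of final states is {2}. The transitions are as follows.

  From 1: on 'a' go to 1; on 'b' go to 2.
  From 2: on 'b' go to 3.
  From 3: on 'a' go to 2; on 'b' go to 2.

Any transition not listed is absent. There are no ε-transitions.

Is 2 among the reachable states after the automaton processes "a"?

No

Start in {1}.
Read 'a': 1→{1}; now {1}.
State 2 is not in {1}.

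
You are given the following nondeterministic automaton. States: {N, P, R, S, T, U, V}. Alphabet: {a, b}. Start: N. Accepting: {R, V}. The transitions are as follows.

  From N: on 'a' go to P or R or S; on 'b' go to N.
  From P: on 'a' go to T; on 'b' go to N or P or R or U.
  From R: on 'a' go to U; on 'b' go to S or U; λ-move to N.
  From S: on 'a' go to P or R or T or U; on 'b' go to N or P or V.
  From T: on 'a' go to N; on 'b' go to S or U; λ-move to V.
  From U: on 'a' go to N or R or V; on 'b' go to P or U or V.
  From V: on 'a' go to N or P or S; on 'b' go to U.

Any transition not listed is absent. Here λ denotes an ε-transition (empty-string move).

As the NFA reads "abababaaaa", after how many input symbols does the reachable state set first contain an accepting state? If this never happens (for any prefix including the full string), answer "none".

Start in {N}.
Read 'a': N→{P, R, S}; union {P, R, S}; ε-closure = {N, P, R, S}.
None of the earlier sets intersect F, but {N, P, R, S} does.

1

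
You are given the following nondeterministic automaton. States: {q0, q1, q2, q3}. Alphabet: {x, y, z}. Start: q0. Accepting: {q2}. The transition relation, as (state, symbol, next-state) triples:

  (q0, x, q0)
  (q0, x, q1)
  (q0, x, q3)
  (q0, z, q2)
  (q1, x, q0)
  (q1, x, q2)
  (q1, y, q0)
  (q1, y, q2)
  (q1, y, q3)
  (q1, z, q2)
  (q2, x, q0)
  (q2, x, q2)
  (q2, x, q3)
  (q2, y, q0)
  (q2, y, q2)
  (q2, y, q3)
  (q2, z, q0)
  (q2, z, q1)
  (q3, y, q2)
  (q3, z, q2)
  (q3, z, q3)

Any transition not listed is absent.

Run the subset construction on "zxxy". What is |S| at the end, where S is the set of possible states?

3

Start in {q0}.
Read 'z': q0→{q2}; now {q2}.
Read 'x': q2→{q0, q2, q3}; now {q0, q2, q3}.
Read 'x': q0→{q0, q1, q3}, q2→{q0, q2, q3}, q3→∅; now {q0, q1, q2, q3}.
Read 'y': q0→∅, q1→{q0, q2, q3}, q2→{q0, q2, q3}, q3→{q2}; now {q0, q2, q3}.
That set has 3 states.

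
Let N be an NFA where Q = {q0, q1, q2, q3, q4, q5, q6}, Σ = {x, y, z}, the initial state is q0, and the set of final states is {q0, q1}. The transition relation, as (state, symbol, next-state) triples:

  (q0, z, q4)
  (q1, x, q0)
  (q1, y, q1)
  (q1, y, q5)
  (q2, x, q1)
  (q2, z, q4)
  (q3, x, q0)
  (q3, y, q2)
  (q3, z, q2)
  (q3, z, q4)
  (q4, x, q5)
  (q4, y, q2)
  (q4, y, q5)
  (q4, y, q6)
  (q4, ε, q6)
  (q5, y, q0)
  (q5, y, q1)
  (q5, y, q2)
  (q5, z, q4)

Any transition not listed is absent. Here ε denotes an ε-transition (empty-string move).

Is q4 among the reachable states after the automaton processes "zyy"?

No

Start in {q0}.
Read 'z': q0→{q4}; union {q4}; ε-closure = {q4, q6}.
Read 'y': q4→{q2, q5, q6}, q6→∅; now {q2, q5, q6}.
Read 'y': q2→∅, q5→{q0, q1, q2}, q6→∅; now {q0, q1, q2}.
State q4 is not in {q0, q1, q2}.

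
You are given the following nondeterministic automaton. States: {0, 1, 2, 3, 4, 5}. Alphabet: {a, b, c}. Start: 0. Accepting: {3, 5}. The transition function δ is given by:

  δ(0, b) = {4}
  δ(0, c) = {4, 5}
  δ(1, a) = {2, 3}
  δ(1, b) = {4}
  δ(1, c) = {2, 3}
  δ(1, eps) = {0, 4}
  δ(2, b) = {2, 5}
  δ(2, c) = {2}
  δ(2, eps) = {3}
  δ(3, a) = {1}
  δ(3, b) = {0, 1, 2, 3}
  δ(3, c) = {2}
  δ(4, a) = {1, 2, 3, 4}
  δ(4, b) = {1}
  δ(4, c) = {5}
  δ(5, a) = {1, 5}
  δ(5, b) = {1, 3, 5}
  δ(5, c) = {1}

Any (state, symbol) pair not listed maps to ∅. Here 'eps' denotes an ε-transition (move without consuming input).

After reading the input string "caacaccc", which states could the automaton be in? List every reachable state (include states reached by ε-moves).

Start in {0}.
Read 'c': 0→{4, 5}; now {4, 5}.
Read 'a': 4→{1, 2, 3, 4}, 5→{1, 5}; union {1, 2, 3, 4, 5}; ε-closure = {0, 1, 2, 3, 4, 5}.
Read 'a': 0→∅, 1→{2, 3}, 2→∅, 3→{1}, 4→{1, 2, 3, 4}, 5→{1, 5}; union {1, 2, 3, 4, 5}; ε-closure = {0, 1, 2, 3, 4, 5}.
Read 'c': 0→{4, 5}, 1→{2, 3}, 2→{2}, 3→{2}, 4→{5}, 5→{1}; union {1, 2, 3, 4, 5}; ε-closure = {0, 1, 2, 3, 4, 5}.
Read 'a': 0→∅, 1→{2, 3}, 2→∅, 3→{1}, 4→{1, 2, 3, 4}, 5→{1, 5}; union {1, 2, 3, 4, 5}; ε-closure = {0, 1, 2, 3, 4, 5}.
Read 'c': 0→{4, 5}, 1→{2, 3}, 2→{2}, 3→{2}, 4→{5}, 5→{1}; union {1, 2, 3, 4, 5}; ε-closure = {0, 1, 2, 3, 4, 5}.
Read 'c': 0→{4, 5}, 1→{2, 3}, 2→{2}, 3→{2}, 4→{5}, 5→{1}; union {1, 2, 3, 4, 5}; ε-closure = {0, 1, 2, 3, 4, 5}.
Read 'c': 0→{4, 5}, 1→{2, 3}, 2→{2}, 3→{2}, 4→{5}, 5→{1}; union {1, 2, 3, 4, 5}; ε-closure = {0, 1, 2, 3, 4, 5}.

{0, 1, 2, 3, 4, 5}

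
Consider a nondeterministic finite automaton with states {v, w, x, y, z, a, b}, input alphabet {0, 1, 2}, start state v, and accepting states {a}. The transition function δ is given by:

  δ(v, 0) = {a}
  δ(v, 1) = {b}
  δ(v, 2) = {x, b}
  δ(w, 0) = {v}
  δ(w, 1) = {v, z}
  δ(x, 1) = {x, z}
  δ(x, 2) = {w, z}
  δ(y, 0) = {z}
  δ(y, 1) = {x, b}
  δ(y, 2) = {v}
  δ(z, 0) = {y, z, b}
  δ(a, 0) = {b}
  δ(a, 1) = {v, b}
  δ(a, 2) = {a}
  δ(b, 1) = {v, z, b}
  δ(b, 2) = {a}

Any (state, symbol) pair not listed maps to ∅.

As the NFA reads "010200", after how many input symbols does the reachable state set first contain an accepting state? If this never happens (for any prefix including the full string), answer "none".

Start in {v}.
Read '0': v→{a}; now {a}.
None of the earlier sets intersect F, but {a} does.

1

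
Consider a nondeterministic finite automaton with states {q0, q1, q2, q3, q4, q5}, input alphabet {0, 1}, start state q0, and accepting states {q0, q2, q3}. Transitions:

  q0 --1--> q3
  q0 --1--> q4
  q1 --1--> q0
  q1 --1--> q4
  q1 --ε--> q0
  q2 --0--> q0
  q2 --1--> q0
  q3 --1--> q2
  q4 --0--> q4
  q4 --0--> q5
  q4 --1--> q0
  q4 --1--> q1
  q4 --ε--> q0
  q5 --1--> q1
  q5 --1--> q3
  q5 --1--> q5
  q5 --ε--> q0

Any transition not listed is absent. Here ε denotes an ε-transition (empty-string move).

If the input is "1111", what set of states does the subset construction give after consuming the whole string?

Start in {q0}.
Read '1': q0→{q3, q4}; union {q3, q4}; ε-closure = {q0, q3, q4}.
Read '1': q0→{q3, q4}, q3→{q2}, q4→{q0, q1}; now {q0, q1, q2, q3, q4}.
Read '1': q0→{q3, q4}, q1→{q0, q4}, q2→{q0}, q3→{q2}, q4→{q0, q1}; now {q0, q1, q2, q3, q4}.
Read '1': q0→{q3, q4}, q1→{q0, q4}, q2→{q0}, q3→{q2}, q4→{q0, q1}; now {q0, q1, q2, q3, q4}.

{q0, q1, q2, q3, q4}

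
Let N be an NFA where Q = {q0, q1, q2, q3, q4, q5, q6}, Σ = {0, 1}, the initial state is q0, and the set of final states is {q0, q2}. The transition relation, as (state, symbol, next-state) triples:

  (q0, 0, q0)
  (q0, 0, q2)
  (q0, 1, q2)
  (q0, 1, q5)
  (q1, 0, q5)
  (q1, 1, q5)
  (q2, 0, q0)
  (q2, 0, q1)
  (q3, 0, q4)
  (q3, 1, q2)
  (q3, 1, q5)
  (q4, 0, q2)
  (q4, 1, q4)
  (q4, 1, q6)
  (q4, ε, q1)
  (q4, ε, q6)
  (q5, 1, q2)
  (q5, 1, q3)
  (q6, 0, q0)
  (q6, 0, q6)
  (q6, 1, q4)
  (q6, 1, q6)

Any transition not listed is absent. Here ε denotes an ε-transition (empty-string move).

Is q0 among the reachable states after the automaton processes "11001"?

No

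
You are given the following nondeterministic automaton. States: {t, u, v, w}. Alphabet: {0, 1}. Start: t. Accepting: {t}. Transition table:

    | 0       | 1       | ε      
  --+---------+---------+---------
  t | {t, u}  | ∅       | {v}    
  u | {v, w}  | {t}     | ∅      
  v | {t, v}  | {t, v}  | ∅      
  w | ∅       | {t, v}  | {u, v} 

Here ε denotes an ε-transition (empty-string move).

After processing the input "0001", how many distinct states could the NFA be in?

2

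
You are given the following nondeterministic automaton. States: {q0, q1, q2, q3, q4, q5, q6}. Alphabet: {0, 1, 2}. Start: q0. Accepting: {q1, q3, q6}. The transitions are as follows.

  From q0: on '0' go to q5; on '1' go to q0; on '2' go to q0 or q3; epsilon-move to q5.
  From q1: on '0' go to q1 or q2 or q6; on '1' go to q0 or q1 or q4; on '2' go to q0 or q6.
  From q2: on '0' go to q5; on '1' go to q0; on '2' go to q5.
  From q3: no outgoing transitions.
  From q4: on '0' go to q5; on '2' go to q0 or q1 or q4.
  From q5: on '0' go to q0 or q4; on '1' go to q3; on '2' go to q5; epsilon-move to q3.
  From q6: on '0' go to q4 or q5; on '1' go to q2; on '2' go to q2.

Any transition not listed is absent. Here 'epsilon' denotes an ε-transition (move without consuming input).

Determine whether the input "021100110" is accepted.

Start: ε-closure({q0}) = {q0, q3, q5}.
Read '0': {q0, q3, q5} → {q0, q3, q4, q5}.
Read '2': {q0, q3, q4, q5} → {q0, q1, q3, q4, q5}.
Read '1': {q0, q1, q3, q4, q5} → {q0, q1, q3, q4, q5}.
Read '1': {q0, q1, q3, q4, q5} → {q0, q1, q3, q4, q5}.
Read '0': {q0, q1, q3, q4, q5} → {q0, q1, q2, q3, q4, q5, q6}.
Read '0': {q0, q1, q2, q3, q4, q5, q6} → {q0, q1, q2, q3, q4, q5, q6}.
Read '1': {q0, q1, q2, q3, q4, q5, q6} → {q0, q1, q2, q3, q4, q5}.
Read '1': {q0, q1, q2, q3, q4, q5} → {q0, q1, q3, q4, q5}.
Read '0': {q0, q1, q3, q4, q5} → {q0, q1, q2, q3, q4, q5, q6}.
The final set {q0, q1, q2, q3, q4, q5, q6} contains the accepting states q1, q3, q6.

Yes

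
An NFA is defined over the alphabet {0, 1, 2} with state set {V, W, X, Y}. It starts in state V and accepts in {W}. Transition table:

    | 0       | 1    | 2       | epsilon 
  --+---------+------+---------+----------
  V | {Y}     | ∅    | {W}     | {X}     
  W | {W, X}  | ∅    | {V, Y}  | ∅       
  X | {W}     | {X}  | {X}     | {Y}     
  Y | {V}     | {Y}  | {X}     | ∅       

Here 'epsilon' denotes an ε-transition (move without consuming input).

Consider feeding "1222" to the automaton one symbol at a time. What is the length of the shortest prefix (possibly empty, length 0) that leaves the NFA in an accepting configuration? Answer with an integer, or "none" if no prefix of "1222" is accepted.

Start: ε-closure({V}) = {V, X, Y}.
Read '1': V→∅, X→{X}, Y→{Y}; now {X, Y}.
Read '2': X→{X}, Y→{X}; union {X}; ε-closure = {X, Y}.
Read '2': X→{X}, Y→{X}; union {X}; ε-closure = {X, Y}.
Read '2': X→{X}, Y→{X}; union {X}; ε-closure = {X, Y}.
No reachable set along the way intersects F.

none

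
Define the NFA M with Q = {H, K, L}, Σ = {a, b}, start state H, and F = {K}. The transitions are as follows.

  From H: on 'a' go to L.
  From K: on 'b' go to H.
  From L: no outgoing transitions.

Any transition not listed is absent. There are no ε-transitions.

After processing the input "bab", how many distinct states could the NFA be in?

Start in {H}.
Read 'b': {H} → ∅.
The set is empty and remains empty for the remaining 2 symbols.
That set has 0 states.

0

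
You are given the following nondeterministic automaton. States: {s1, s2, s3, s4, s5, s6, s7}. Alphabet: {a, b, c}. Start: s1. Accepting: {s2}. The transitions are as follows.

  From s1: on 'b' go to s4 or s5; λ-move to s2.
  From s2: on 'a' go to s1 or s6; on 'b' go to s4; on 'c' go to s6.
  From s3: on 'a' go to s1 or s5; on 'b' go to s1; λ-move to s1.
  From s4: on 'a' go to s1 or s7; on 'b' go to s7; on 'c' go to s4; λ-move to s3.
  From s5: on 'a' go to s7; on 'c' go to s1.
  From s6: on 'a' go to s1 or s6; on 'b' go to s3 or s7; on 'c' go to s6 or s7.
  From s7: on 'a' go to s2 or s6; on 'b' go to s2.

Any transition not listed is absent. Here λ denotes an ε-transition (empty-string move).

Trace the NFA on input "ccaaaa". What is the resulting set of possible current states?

Start: ε-closure({s1}) = {s1, s2}.
Read 'c': {s1, s2} → {s6}.
Read 'c': {s6} → {s6, s7}.
Read 'a': {s6, s7} → {s1, s2, s6}.
Read 'a': {s1, s2, s6} → {s1, s2, s6}.
Read 'a': {s1, s2, s6} → {s1, s2, s6}.
Read 'a': {s1, s2, s6} → {s1, s2, s6}.

{s1, s2, s6}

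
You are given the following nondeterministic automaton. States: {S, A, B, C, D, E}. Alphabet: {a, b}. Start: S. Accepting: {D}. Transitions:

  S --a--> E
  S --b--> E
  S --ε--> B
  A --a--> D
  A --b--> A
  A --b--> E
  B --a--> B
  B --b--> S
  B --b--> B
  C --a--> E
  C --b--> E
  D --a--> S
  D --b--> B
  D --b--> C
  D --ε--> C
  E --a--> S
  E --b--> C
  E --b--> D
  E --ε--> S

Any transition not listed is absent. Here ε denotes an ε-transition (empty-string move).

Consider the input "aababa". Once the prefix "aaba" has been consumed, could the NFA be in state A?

No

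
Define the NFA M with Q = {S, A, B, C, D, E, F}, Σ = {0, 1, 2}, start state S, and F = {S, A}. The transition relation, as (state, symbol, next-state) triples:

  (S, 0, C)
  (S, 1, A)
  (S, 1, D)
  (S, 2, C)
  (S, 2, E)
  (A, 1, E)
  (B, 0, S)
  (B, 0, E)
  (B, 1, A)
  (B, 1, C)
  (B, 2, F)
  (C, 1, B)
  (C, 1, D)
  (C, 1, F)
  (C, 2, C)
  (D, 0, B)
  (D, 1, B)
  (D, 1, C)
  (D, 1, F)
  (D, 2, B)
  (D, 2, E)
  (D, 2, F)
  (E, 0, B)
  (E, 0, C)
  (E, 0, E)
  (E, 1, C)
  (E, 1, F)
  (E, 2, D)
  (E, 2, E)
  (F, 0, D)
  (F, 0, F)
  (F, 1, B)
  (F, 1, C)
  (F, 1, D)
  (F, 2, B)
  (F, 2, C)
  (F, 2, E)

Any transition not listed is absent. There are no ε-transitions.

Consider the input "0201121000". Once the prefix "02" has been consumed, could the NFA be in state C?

Start in {S}.
Read '0': S→{C}; now {C}.
Read '2': C→{C}; now {C}.
State C is in {C}.

Yes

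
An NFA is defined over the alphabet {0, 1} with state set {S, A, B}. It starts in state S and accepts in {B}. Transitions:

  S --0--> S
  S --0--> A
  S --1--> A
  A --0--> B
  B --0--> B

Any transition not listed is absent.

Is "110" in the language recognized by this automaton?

Start in {S}.
Read '1': S→{A}; now {A}.
Read '1': A→∅; now ∅.
The set is empty and remains empty for the remaining 1 symbol.
The final set ∅ contains no accepting state.

No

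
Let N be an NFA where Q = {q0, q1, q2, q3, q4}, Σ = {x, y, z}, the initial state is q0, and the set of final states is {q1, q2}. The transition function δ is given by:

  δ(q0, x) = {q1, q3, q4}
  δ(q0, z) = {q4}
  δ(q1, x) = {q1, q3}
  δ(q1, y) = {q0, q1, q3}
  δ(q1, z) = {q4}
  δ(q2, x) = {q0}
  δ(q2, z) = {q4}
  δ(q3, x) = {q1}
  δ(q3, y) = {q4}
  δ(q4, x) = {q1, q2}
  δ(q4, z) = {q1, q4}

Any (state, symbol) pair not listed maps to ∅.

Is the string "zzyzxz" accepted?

Start in {q0}.
Read 'z': q0→{q4}; now {q4}.
Read 'z': q4→{q1, q4}; now {q1, q4}.
Read 'y': q1→{q0, q1, q3}, q4→∅; now {q0, q1, q3}.
Read 'z': q0→{q4}, q1→{q4}, q3→∅; now {q4}.
Read 'x': q4→{q1, q2}; now {q1, q2}.
Read 'z': q1→{q4}, q2→{q4}; now {q4}.
The final set {q4} contains no accepting state.

No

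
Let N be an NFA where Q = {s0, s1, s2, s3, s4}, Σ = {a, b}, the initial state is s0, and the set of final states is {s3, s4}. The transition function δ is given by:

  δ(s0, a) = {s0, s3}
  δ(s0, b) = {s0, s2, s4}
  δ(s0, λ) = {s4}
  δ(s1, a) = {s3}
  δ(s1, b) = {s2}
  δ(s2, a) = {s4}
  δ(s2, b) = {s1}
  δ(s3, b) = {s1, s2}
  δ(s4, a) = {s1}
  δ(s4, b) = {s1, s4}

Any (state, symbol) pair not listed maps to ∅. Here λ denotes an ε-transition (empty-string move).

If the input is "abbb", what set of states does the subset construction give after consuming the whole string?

Start: ε-closure({s0}) = {s0, s4}.
Read 'a': s0→{s0, s3}, s4→{s1}; union {s0, s1, s3}; ε-closure = {s0, s1, s3, s4}.
Read 'b': s0→{s0, s2, s4}, s1→{s2}, s3→{s1, s2}, s4→{s1, s4}; now {s0, s1, s2, s4}.
Read 'b': s0→{s0, s2, s4}, s1→{s2}, s2→{s1}, s4→{s1, s4}; now {s0, s1, s2, s4}.
Read 'b': s0→{s0, s2, s4}, s1→{s2}, s2→{s1}, s4→{s1, s4}; now {s0, s1, s2, s4}.

{s0, s1, s2, s4}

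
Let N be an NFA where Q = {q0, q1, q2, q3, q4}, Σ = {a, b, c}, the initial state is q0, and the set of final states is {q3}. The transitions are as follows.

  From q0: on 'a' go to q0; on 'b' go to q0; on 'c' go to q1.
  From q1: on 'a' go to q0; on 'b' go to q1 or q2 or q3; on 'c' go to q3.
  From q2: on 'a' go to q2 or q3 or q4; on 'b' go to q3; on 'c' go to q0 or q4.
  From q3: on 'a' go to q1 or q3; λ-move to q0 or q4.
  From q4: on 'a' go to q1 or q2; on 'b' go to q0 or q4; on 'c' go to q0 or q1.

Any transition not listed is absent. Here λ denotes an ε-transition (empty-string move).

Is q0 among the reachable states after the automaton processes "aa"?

Yes

Start in {q0}.
Read 'a': {q0} → {q0}.
Read 'a': {q0} → {q0}.
State q0 is in {q0}.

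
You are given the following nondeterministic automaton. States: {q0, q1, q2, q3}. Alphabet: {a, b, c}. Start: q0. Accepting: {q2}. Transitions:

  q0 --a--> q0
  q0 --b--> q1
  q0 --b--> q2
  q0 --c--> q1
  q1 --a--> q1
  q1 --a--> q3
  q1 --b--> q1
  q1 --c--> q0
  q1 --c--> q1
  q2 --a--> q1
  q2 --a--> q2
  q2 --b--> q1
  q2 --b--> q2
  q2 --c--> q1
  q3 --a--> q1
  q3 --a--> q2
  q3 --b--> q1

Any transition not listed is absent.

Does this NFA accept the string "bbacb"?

Start in {q0}.
Read 'b': {q0} → {q1, q2}.
Read 'b': {q1, q2} → {q1, q2}.
Read 'a': {q1, q2} → {q1, q2, q3}.
Read 'c': {q1, q2, q3} → {q0, q1}.
Read 'b': {q0, q1} → {q1, q2}.
The final set {q1, q2} contains the accepting state q2.

Yes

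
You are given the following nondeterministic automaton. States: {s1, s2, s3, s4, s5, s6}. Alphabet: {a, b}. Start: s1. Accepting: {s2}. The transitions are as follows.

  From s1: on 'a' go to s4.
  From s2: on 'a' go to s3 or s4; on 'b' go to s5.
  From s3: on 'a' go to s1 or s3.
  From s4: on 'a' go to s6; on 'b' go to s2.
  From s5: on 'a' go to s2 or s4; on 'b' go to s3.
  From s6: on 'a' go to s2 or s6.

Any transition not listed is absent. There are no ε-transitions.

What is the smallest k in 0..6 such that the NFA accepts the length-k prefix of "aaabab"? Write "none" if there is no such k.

3

Start in {s1}.
Read 'a': {s1} → {s4}.
Read 'a': {s4} → {s6}.
Read 'a': {s6} → {s2, s6}.
None of the earlier sets intersect F, but {s2, s6} does.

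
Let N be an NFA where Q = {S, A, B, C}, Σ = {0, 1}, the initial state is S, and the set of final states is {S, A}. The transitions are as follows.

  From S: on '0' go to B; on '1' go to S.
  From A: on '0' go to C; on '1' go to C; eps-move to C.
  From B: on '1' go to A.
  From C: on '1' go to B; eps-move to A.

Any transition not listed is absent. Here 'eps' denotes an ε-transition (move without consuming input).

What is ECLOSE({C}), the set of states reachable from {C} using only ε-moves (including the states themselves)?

{A, C}

Begin with {C}.
ε-move C → A; add A.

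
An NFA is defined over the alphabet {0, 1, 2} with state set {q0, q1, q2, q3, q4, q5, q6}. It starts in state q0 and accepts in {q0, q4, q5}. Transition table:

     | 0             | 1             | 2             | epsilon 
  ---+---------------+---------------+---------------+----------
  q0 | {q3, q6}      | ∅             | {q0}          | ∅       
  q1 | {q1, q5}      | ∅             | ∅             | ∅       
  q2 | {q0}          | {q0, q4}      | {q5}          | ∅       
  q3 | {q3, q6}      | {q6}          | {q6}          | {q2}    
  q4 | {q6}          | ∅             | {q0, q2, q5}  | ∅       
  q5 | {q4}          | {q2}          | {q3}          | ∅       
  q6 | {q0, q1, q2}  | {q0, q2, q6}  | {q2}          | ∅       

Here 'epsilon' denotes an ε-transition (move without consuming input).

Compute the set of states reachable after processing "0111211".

Start in {q0}.
Read '0': {q0} → {q2, q3, q6}.
Read '1': {q2, q3, q6} → {q0, q2, q4, q6}.
Read '1': {q0, q2, q4, q6} → {q0, q2, q4, q6}.
Read '1': {q0, q2, q4, q6} → {q0, q2, q4, q6}.
Read '2': {q0, q2, q4, q6} → {q0, q2, q5}.
Read '1': {q0, q2, q5} → {q0, q2, q4}.
Read '1': {q0, q2, q4} → {q0, q4}.

{q0, q4}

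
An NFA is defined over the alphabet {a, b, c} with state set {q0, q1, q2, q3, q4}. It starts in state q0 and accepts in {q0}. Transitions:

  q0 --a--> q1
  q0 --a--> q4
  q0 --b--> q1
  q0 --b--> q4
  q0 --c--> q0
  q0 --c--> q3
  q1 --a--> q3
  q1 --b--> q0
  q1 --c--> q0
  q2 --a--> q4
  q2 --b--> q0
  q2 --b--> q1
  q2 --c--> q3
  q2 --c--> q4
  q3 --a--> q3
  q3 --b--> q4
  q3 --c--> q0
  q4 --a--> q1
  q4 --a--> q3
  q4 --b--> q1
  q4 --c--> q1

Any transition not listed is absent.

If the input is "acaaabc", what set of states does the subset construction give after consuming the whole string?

Start in {q0}.
Read 'a': {q0} → {q1, q4}.
Read 'c': {q1, q4} → {q0, q1}.
Read 'a': {q0, q1} → {q1, q3, q4}.
Read 'a': {q1, q3, q4} → {q1, q3}.
Read 'a': {q1, q3} → {q3}.
Read 'b': {q3} → {q4}.
Read 'c': {q4} → {q1}.

{q1}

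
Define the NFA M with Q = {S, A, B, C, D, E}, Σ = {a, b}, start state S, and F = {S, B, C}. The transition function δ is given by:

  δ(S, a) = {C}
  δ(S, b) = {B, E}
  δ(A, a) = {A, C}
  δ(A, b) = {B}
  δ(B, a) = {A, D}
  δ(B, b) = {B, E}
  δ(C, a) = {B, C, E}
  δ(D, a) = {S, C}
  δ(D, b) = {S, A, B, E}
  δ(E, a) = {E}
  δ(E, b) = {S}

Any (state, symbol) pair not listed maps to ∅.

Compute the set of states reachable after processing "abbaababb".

Start in {S}.
Read 'a': {S} → {C}.
Read 'b': {C} → ∅.
The set is empty and remains empty for the remaining 7 symbols.

∅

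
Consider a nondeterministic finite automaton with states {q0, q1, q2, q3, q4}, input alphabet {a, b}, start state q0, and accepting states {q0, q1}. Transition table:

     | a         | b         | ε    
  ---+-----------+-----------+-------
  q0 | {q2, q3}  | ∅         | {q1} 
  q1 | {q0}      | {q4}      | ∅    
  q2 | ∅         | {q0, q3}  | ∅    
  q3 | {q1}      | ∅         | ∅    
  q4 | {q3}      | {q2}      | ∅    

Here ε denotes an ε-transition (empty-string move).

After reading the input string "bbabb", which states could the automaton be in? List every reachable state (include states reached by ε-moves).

∅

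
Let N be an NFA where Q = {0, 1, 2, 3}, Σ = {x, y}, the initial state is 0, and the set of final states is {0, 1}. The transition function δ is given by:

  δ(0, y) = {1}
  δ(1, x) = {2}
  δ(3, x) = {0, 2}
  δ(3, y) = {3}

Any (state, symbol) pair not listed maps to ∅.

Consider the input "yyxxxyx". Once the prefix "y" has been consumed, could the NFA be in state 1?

Yes

Start in {0}.
Read 'y': 0→{1}; now {1}.
State 1 is in {1}.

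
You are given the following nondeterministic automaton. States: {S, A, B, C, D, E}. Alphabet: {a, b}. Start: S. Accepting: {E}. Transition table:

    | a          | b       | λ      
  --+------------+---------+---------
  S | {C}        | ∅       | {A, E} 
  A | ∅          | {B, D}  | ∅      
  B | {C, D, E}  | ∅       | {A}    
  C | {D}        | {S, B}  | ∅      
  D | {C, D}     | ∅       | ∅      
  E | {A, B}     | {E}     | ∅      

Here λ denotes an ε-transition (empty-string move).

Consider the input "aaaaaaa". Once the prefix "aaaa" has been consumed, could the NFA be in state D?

Yes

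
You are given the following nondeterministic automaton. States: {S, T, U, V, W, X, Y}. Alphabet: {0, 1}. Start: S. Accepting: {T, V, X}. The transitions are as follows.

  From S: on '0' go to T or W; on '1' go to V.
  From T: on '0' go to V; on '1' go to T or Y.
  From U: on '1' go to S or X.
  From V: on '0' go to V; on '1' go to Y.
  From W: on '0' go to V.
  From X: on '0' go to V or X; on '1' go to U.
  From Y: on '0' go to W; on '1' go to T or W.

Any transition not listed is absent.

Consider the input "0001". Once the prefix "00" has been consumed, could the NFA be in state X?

Start in {S}.
Read '0': S→{T, W}; now {T, W}.
Read '0': T→{V}, W→{V}; now {V}.
State X is not in {V}.

No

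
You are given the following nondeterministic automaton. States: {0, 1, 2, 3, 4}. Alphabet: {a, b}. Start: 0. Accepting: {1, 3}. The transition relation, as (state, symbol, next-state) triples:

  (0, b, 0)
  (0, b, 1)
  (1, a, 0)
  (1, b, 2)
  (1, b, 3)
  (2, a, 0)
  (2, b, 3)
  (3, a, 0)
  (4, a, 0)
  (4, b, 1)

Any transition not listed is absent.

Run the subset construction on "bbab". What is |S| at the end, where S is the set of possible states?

2

Start in {0}.
Read 'b': {0} → {0, 1}.
Read 'b': {0, 1} → {0, 1, 2, 3}.
Read 'a': {0, 1, 2, 3} → {0}.
Read 'b': {0} → {0, 1}.
That set has 2 states.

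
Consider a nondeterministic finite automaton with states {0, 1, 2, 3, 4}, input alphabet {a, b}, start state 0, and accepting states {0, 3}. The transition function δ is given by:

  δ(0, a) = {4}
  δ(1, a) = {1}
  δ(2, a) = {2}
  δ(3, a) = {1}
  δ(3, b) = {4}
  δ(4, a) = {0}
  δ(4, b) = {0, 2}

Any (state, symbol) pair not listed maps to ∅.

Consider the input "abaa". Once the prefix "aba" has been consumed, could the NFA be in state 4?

Start in {0}.
Read 'a': {0} → {4}.
Read 'b': {4} → {0, 2}.
Read 'a': {0, 2} → {2, 4}.
State 4 is in {2, 4}.

Yes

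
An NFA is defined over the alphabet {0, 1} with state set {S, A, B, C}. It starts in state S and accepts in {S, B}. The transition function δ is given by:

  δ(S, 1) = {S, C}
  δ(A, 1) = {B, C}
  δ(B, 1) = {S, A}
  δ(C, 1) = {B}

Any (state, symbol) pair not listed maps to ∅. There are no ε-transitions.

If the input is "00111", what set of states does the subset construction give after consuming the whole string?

∅

Start in {S}.
Read '0': S→∅; now ∅.
The set is empty and remains empty for the remaining 4 symbols.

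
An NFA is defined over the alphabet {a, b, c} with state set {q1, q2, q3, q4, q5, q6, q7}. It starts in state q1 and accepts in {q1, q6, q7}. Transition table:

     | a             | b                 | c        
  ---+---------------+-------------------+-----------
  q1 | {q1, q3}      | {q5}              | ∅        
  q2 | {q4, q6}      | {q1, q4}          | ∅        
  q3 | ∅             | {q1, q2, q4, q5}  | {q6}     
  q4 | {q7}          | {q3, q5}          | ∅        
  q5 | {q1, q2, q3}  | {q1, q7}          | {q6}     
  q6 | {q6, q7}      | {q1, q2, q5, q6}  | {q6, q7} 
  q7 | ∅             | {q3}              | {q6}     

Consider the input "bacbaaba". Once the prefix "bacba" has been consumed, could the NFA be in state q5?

No

Start in {q1}.
Read 'b': {q1} → {q5}.
Read 'a': {q5} → {q1, q2, q3}.
Read 'c': {q1, q2, q3} → {q6}.
Read 'b': {q6} → {q1, q2, q5, q6}.
Read 'a': {q1, q2, q5, q6} → {q1, q2, q3, q4, q6, q7}.
State q5 is not in {q1, q2, q3, q4, q6, q7}.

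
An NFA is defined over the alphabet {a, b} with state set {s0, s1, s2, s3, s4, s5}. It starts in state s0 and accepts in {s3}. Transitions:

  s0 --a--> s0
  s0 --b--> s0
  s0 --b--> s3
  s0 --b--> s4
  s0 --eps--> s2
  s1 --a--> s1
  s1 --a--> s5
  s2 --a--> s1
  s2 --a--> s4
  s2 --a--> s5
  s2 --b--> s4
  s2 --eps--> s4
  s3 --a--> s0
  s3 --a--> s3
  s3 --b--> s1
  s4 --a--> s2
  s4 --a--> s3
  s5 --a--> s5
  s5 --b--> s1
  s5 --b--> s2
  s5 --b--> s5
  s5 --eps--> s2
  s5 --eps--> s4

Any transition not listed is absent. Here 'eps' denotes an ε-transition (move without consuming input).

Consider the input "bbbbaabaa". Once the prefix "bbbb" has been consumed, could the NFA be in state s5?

Start: ε-closure({s0}) = {s0, s2, s4}.
Read 'b': {s0, s2, s4} → {s0, s2, s3, s4}.
Read 'b': {s0, s2, s3, s4} → {s0, s1, s2, s3, s4}.
Read 'b': {s0, s1, s2, s3, s4} → {s0, s1, s2, s3, s4}.
Read 'b': {s0, s1, s2, s3, s4} → {s0, s1, s2, s3, s4}.
State s5 is not in {s0, s1, s2, s3, s4}.

No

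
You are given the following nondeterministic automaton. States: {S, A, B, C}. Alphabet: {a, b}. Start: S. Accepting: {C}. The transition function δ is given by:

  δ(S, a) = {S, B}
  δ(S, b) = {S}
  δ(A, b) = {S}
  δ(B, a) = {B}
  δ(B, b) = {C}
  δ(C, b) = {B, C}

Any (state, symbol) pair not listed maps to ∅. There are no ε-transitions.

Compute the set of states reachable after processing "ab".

Start in {S}.
Read 'a': S→{S, B}; now {S, B}.
Read 'b': S→{S}, B→{C}; now {S, C}.

{S, C}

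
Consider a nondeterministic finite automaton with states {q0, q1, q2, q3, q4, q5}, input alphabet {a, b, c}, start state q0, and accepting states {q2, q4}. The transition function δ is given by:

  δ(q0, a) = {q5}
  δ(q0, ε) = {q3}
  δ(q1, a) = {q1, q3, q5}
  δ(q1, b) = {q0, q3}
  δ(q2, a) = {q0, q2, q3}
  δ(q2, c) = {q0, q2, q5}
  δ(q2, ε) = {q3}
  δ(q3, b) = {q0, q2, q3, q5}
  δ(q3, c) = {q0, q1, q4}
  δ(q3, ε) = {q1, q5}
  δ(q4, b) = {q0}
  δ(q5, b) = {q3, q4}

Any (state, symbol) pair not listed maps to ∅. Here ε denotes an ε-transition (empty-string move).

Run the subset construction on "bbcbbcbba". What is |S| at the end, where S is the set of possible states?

Start: ε-closure({q0}) = {q0, q1, q3, q5}.
Read 'b': q0→∅, q1→{q0, q3}, q3→{q0, q2, q3, q5}, q5→{q3, q4}; union {q0, q2, q3, q4, q5}; ε-closure = {q0, q1, q2, q3, q4, q5}.
Read 'b': q0→∅, q1→{q0, q3}, q2→∅, q3→{q0, q2, q3, q5}, q4→{q0}, q5→{q3, q4}; union {q0, q2, q3, q4, q5}; ε-closure = {q0, q1, q2, q3, q4, q5}.
Read 'c': q0→∅, q1→∅, q2→{q0, q2, q5}, q3→{q0, q1, q4}, q4→∅, q5→∅; union {q0, q1, q2, q4, q5}; ε-closure = {q0, q1, q2, q3, q4, q5}.
Read 'b': q0→∅, q1→{q0, q3}, q2→∅, q3→{q0, q2, q3, q5}, q4→{q0}, q5→{q3, q4}; union {q0, q2, q3, q4, q5}; ε-closure = {q0, q1, q2, q3, q4, q5}.
Read 'b': q0→∅, q1→{q0, q3}, q2→∅, q3→{q0, q2, q3, q5}, q4→{q0}, q5→{q3, q4}; union {q0, q2, q3, q4, q5}; ε-closure = {q0, q1, q2, q3, q4, q5}.
Read 'c': q0→∅, q1→∅, q2→{q0, q2, q5}, q3→{q0, q1, q4}, q4→∅, q5→∅; union {q0, q1, q2, q4, q5}; ε-closure = {q0, q1, q2, q3, q4, q5}.
Read 'b': q0→∅, q1→{q0, q3}, q2→∅, q3→{q0, q2, q3, q5}, q4→{q0}, q5→{q3, q4}; union {q0, q2, q3, q4, q5}; ε-closure = {q0, q1, q2, q3, q4, q5}.
Read 'b': q0→∅, q1→{q0, q3}, q2→∅, q3→{q0, q2, q3, q5}, q4→{q0}, q5→{q3, q4}; union {q0, q2, q3, q4, q5}; ε-closure = {q0, q1, q2, q3, q4, q5}.
Read 'a': q0→{q5}, q1→{q1, q3, q5}, q2→{q0, q2, q3}, q3→∅, q4→∅, q5→∅; now {q0, q1, q2, q3, q5}.
That set has 5 states.

5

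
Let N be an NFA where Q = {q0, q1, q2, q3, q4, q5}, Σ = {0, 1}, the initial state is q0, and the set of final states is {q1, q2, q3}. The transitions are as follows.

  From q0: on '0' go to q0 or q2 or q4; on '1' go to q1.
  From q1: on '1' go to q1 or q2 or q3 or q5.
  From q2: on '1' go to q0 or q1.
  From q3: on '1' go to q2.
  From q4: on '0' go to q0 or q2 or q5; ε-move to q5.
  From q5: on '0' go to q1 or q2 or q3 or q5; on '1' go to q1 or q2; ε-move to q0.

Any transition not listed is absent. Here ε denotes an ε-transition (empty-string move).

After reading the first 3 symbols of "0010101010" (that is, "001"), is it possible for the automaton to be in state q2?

Start in {q0}.
Read '0': q0→{q0, q2, q4}; union {q0, q2, q4}; ε-closure = {q0, q2, q4, q5}.
Read '0': q0→{q0, q2, q4}, q2→∅, q4→{q0, q2, q5}, q5→{q1, q2, q3, q5}; now {q0, q1, q2, q3, q4, q5}.
Read '1': q0→{q1}, q1→{q1, q2, q3, q5}, q2→{q0, q1}, q3→{q2}, q4→∅, q5→{q1, q2}; now {q0, q1, q2, q3, q5}.
State q2 is in {q0, q1, q2, q3, q5}.

Yes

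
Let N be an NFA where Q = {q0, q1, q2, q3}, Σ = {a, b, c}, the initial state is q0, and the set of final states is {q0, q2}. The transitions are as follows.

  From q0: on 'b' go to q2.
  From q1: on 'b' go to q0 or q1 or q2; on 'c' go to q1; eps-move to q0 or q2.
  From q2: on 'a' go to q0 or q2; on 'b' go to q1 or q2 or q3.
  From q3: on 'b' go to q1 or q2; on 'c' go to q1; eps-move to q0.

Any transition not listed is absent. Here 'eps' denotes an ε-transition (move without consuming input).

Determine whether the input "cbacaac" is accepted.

Start in {q0}.
Read 'c': {q0} → ∅.
The set is empty and remains empty for the remaining 6 symbols.
The final set ∅ contains no accepting state.

No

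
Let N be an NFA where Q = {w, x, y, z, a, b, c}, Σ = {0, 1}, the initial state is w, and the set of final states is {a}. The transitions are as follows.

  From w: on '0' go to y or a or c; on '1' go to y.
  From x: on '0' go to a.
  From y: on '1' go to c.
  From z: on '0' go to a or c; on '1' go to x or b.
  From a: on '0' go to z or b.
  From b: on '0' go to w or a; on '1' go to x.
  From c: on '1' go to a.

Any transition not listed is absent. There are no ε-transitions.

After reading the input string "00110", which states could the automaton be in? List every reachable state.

Start in {w}.
Read '0': w→{y, a, c}; now {y, a, c}.
Read '0': y→∅, a→{z, b}, c→∅; now {z, b}.
Read '1': z→{x, b}, b→{x}; now {x, b}.
Read '1': x→∅, b→{x}; now {x}.
Read '0': x→{a}; now {a}.

{a}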